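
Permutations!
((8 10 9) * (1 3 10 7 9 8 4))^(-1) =((1 3 10 8 7 9 4))^(-1) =(1 4 9 7 8 10 3)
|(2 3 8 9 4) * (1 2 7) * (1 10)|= 8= |(1 2 3 8 9 4 7 10)|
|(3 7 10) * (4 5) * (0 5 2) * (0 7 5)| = |(2 7 10 3 5 4)| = 6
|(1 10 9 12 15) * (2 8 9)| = 7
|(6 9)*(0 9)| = |(0 9 6)| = 3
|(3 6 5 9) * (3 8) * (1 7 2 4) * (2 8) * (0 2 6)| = 21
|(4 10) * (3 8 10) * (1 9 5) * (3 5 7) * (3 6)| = |(1 9 7 6 3 8 10 4 5)| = 9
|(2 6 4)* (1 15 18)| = |(1 15 18)(2 6 4)| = 3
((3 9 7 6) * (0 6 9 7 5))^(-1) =(0 5 9 7 3 6) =((0 6 3 7 9 5))^(-1)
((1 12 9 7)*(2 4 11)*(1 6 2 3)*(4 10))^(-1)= ((1 12 9 7 6 2 10 4 11 3))^(-1)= (1 3 11 4 10 2 6 7 9 12)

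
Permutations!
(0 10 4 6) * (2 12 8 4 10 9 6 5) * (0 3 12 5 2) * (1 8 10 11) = (0 9 6 3 12 10 11 1 8 4 2 5) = [9, 8, 5, 12, 2, 0, 3, 7, 4, 6, 11, 1, 10]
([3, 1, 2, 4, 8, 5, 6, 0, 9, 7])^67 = (0 3 4 8 9 7)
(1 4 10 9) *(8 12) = (1 4 10 9)(8 12) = [0, 4, 2, 3, 10, 5, 6, 7, 12, 1, 9, 11, 8]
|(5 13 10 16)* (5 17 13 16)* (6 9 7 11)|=20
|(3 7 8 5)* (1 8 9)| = 6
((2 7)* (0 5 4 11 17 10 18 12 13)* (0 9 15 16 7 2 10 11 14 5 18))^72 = (18)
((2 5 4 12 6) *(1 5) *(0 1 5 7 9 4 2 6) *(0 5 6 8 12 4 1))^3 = (2 12 6 5 8)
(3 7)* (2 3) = [0, 1, 3, 7, 4, 5, 6, 2] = (2 3 7)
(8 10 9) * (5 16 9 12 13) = (5 16 9 8 10 12 13) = [0, 1, 2, 3, 4, 16, 6, 7, 10, 8, 12, 11, 13, 5, 14, 15, 9]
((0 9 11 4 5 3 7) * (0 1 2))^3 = ((0 9 11 4 5 3 7 1 2))^3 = (0 4 7)(1 9 5)(2 11 3)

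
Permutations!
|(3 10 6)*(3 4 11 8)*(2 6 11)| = |(2 6 4)(3 10 11 8)| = 12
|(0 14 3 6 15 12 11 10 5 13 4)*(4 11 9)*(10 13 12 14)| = |(0 10 5 12 9 4)(3 6 15 14)(11 13)| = 12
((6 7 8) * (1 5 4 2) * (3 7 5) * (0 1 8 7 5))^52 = ((0 1 3 5 4 2 8 6))^52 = (0 4)(1 2)(3 8)(5 6)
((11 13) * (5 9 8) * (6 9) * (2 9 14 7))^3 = ((2 9 8 5 6 14 7)(11 13))^3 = (2 5 7 8 14 9 6)(11 13)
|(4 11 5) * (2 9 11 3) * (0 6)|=6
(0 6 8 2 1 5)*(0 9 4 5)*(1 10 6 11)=(0 11 1)(2 10 6 8)(4 5 9)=[11, 0, 10, 3, 5, 9, 8, 7, 2, 4, 6, 1]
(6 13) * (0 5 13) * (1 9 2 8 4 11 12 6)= [5, 9, 8, 3, 11, 13, 0, 7, 4, 2, 10, 12, 6, 1]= (0 5 13 1 9 2 8 4 11 12 6)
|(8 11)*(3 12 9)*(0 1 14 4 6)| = 30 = |(0 1 14 4 6)(3 12 9)(8 11)|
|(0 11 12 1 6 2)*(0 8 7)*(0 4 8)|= |(0 11 12 1 6 2)(4 8 7)|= 6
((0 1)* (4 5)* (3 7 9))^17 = (0 1)(3 9 7)(4 5) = ((0 1)(3 7 9)(4 5))^17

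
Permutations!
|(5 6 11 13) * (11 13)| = 3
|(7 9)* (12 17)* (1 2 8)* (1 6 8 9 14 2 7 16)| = |(1 7 14 2 9 16)(6 8)(12 17)| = 6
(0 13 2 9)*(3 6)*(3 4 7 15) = [13, 1, 9, 6, 7, 5, 4, 15, 8, 0, 10, 11, 12, 2, 14, 3] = (0 13 2 9)(3 6 4 7 15)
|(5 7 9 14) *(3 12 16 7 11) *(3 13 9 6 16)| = 30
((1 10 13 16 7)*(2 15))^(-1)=(1 7 16 13 10)(2 15)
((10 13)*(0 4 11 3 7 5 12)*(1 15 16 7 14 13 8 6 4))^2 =(0 15 7 12 1 16 5)(3 13 8 4)(6 11 14 10)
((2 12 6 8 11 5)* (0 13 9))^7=((0 13 9)(2 12 6 8 11 5))^7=(0 13 9)(2 12 6 8 11 5)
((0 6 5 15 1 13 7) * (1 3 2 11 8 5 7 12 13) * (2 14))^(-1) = ((0 6 7)(2 11 8 5 15 3 14)(12 13))^(-1) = (0 7 6)(2 14 3 15 5 8 11)(12 13)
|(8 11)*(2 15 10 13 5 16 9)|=|(2 15 10 13 5 16 9)(8 11)|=14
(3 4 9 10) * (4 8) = (3 8 4 9 10) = [0, 1, 2, 8, 9, 5, 6, 7, 4, 10, 3]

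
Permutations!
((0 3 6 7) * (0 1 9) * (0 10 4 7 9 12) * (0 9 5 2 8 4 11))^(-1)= ((0 3 6 5 2 8 4 7 1 12 9 10 11))^(-1)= (0 11 10 9 12 1 7 4 8 2 5 6 3)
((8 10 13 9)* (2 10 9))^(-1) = (2 13 10)(8 9)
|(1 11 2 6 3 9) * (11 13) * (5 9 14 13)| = 6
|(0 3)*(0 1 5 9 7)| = |(0 3 1 5 9 7)| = 6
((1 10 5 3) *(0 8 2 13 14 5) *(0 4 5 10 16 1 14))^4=((0 8 2 13)(1 16)(3 14 10 4 5))^4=(16)(3 5 4 10 14)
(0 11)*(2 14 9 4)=(0 11)(2 14 9 4)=[11, 1, 14, 3, 2, 5, 6, 7, 8, 4, 10, 0, 12, 13, 9]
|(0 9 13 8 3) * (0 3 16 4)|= |(0 9 13 8 16 4)|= 6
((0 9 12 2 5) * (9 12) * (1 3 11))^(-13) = ((0 12 2 5)(1 3 11))^(-13) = (0 5 2 12)(1 11 3)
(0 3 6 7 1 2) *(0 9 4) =(0 3 6 7 1 2 9 4) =[3, 2, 9, 6, 0, 5, 7, 1, 8, 4]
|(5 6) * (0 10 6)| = 4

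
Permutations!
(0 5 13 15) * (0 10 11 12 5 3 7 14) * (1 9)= [3, 9, 2, 7, 4, 13, 6, 14, 8, 1, 11, 12, 5, 15, 0, 10]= (0 3 7 14)(1 9)(5 13 15 10 11 12)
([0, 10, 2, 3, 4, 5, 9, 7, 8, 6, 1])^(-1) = [0, 10, 2, 3, 4, 5, 9, 7, 8, 6, 1]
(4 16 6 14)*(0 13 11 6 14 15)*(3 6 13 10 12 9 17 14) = [10, 1, 2, 6, 16, 5, 15, 7, 8, 17, 12, 13, 9, 11, 4, 0, 3, 14] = (0 10 12 9 17 14 4 16 3 6 15)(11 13)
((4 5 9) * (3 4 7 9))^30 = ((3 4 5)(7 9))^30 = (9)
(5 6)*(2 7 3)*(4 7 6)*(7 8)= [0, 1, 6, 2, 8, 4, 5, 3, 7]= (2 6 5 4 8 7 3)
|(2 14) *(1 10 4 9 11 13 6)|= 14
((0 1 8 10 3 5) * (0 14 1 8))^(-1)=(0 1 14 5 3 10 8)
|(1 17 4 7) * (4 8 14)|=|(1 17 8 14 4 7)|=6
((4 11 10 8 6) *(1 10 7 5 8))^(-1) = (1 10)(4 6 8 5 7 11)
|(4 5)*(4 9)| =3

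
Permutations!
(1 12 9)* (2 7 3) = (1 12 9)(2 7 3) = [0, 12, 7, 2, 4, 5, 6, 3, 8, 1, 10, 11, 9]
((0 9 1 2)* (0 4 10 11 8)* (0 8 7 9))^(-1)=(1 9 7 11 10 4 2)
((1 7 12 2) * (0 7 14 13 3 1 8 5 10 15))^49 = (0 7 12 2 8 5 10 15)(1 14 13 3)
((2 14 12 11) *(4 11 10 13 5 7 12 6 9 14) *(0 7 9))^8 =((0 7 12 10 13 5 9 14 6)(2 4 11))^8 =(0 6 14 9 5 13 10 12 7)(2 11 4)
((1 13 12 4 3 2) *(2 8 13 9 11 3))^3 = ((1 9 11 3 8 13 12 4 2))^3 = (1 3 12)(2 11 13)(4 9 8)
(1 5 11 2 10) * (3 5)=(1 3 5 11 2 10)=[0, 3, 10, 5, 4, 11, 6, 7, 8, 9, 1, 2]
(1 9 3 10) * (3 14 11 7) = [0, 9, 2, 10, 4, 5, 6, 3, 8, 14, 1, 7, 12, 13, 11] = (1 9 14 11 7 3 10)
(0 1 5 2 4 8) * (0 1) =(1 5 2 4 8) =[0, 5, 4, 3, 8, 2, 6, 7, 1]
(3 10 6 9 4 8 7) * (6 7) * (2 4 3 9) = (2 4 8 6)(3 10 7 9) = [0, 1, 4, 10, 8, 5, 2, 9, 6, 3, 7]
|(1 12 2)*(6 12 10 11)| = 6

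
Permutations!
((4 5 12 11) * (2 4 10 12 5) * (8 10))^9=(2 4)(8 10 12 11)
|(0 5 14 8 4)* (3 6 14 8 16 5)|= 8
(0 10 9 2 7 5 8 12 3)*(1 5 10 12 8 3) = (0 12 1 5 3)(2 7 10 9) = [12, 5, 7, 0, 4, 3, 6, 10, 8, 2, 9, 11, 1]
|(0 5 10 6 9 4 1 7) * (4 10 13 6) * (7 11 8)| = |(0 5 13 6 9 10 4 1 11 8 7)| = 11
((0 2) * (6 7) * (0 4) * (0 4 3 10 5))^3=((0 2 3 10 5)(6 7))^3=(0 10 2 5 3)(6 7)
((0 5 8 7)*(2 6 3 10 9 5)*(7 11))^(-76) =((0 2 6 3 10 9 5 8 11 7))^(-76) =(0 10 11 6 5)(2 9 7 3 8)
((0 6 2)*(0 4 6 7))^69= (0 7)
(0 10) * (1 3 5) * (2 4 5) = (0 10)(1 3 2 4 5) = [10, 3, 4, 2, 5, 1, 6, 7, 8, 9, 0]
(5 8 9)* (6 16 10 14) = [0, 1, 2, 3, 4, 8, 16, 7, 9, 5, 14, 11, 12, 13, 6, 15, 10] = (5 8 9)(6 16 10 14)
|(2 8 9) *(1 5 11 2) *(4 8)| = |(1 5 11 2 4 8 9)| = 7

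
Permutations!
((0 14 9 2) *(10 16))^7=(0 2 9 14)(10 16)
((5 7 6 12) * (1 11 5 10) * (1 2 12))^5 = (2 10 12)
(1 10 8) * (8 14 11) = [0, 10, 2, 3, 4, 5, 6, 7, 1, 9, 14, 8, 12, 13, 11] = (1 10 14 11 8)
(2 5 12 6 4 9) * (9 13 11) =(2 5 12 6 4 13 11 9) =[0, 1, 5, 3, 13, 12, 4, 7, 8, 2, 10, 9, 6, 11]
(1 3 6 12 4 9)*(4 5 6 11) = (1 3 11 4 9)(5 6 12) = [0, 3, 2, 11, 9, 6, 12, 7, 8, 1, 10, 4, 5]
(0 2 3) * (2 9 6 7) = (0 9 6 7 2 3) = [9, 1, 3, 0, 4, 5, 7, 2, 8, 6]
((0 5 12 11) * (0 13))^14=(0 13 11 12 5)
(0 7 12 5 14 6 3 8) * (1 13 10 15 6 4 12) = (0 7 1 13 10 15 6 3 8)(4 12 5 14) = [7, 13, 2, 8, 12, 14, 3, 1, 0, 9, 15, 11, 5, 10, 4, 6]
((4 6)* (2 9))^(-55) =((2 9)(4 6))^(-55) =(2 9)(4 6)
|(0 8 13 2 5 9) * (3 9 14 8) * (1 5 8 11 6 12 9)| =|(0 3 1 5 14 11 6 12 9)(2 8 13)| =9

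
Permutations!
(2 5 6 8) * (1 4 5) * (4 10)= (1 10 4 5 6 8 2)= [0, 10, 1, 3, 5, 6, 8, 7, 2, 9, 4]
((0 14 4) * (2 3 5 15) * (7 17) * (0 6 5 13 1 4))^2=(17)(1 6 15 3)(2 13 4 5)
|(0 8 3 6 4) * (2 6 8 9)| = 10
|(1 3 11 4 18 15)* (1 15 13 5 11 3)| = 5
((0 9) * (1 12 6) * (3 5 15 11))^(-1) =(0 9)(1 6 12)(3 11 15 5) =((0 9)(1 12 6)(3 5 15 11))^(-1)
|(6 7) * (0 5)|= 2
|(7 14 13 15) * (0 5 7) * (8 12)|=6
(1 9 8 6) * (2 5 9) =(1 2 5 9 8 6) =[0, 2, 5, 3, 4, 9, 1, 7, 6, 8]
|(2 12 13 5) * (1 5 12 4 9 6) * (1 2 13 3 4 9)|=|(1 5 13 12 3 4)(2 9 6)|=6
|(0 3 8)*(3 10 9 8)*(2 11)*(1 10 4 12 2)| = 9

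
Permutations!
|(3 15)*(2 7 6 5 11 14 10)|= 14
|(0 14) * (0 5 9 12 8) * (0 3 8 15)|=6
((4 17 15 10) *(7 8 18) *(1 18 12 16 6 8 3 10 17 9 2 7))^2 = ((1 18)(2 7 3 10 4 9)(6 8 12 16)(15 17))^2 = (18)(2 3 4)(6 12)(7 10 9)(8 16)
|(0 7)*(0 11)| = |(0 7 11)| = 3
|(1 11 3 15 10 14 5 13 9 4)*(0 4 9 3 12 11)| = 6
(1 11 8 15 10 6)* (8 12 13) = (1 11 12 13 8 15 10 6) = [0, 11, 2, 3, 4, 5, 1, 7, 15, 9, 6, 12, 13, 8, 14, 10]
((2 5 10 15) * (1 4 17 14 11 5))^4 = (1 11 2 14 15 17 10 4 5)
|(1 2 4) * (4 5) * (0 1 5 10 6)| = |(0 1 2 10 6)(4 5)| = 10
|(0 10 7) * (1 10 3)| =5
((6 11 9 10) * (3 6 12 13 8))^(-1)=(3 8 13 12 10 9 11 6)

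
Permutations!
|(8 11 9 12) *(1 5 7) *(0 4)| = 12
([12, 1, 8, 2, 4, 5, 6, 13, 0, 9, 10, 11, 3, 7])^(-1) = (0 8 2 3 12)(7 13)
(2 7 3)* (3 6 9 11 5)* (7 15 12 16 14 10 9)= [0, 1, 15, 2, 4, 3, 7, 6, 8, 11, 9, 5, 16, 13, 10, 12, 14]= (2 15 12 16 14 10 9 11 5 3)(6 7)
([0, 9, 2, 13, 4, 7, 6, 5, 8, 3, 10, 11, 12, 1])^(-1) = [0, 13, 2, 9, 4, 7, 6, 5, 8, 1, 10, 11, 12, 3]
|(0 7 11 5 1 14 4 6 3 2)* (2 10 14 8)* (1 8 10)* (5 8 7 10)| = |(0 10 14 4 6 3 1 5 7 11 8 2)| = 12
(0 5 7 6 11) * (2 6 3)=(0 5 7 3 2 6 11)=[5, 1, 6, 2, 4, 7, 11, 3, 8, 9, 10, 0]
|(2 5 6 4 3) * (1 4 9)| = 7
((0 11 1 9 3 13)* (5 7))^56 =((0 11 1 9 3 13)(5 7))^56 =(0 1 3)(9 13 11)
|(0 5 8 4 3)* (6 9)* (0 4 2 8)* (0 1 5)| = |(1 5)(2 8)(3 4)(6 9)| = 2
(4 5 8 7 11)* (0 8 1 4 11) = (11)(0 8 7)(1 4 5) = [8, 4, 2, 3, 5, 1, 6, 0, 7, 9, 10, 11]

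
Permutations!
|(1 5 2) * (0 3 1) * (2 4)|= 6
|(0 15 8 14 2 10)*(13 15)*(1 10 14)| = |(0 13 15 8 1 10)(2 14)| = 6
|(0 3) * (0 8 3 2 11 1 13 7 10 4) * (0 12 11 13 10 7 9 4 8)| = 11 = |(0 2 13 9 4 12 11 1 10 8 3)|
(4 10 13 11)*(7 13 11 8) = (4 10 11)(7 13 8) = [0, 1, 2, 3, 10, 5, 6, 13, 7, 9, 11, 4, 12, 8]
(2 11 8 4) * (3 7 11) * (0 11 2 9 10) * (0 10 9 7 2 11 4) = [4, 1, 3, 2, 7, 5, 6, 11, 0, 9, 10, 8] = (0 4 7 11 8)(2 3)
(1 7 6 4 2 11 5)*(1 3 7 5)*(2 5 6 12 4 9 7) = (1 6 9 7 12 4 5 3 2 11) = [0, 6, 11, 2, 5, 3, 9, 12, 8, 7, 10, 1, 4]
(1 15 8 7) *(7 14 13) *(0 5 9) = (0 5 9)(1 15 8 14 13 7) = [5, 15, 2, 3, 4, 9, 6, 1, 14, 0, 10, 11, 12, 7, 13, 8]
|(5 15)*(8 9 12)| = |(5 15)(8 9 12)| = 6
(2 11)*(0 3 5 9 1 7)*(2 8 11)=(0 3 5 9 1 7)(8 11)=[3, 7, 2, 5, 4, 9, 6, 0, 11, 1, 10, 8]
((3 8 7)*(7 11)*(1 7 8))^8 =(11)(1 3 7)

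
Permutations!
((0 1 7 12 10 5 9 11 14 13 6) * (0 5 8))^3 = (0 12)(1 10)(5 14)(6 11)(7 8)(9 13)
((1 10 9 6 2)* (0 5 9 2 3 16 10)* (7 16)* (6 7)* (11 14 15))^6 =(0 2 16 9)(1 10 7 5)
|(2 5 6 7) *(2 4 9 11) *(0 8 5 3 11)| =|(0 8 5 6 7 4 9)(2 3 11)| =21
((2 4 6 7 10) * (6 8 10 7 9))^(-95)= (2 4 8 10)(6 9)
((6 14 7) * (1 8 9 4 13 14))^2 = (1 9 13 7)(4 14 6 8)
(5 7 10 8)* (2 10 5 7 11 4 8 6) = (2 10 6)(4 8 7 5 11) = [0, 1, 10, 3, 8, 11, 2, 5, 7, 9, 6, 4]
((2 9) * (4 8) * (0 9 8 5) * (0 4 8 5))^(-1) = (0 4 5 2 9)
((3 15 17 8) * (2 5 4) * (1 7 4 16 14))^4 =((1 7 4 2 5 16 14)(3 15 17 8))^4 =(17)(1 5 7 16 4 14 2)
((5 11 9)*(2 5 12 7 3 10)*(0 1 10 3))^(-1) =(0 7 12 9 11 5 2 10 1)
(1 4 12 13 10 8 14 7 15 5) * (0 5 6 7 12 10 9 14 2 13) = [5, 4, 13, 3, 10, 1, 7, 15, 2, 14, 8, 11, 0, 9, 12, 6] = (0 5 1 4 10 8 2 13 9 14 12)(6 7 15)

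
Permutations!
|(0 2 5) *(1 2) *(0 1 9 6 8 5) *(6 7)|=8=|(0 9 7 6 8 5 1 2)|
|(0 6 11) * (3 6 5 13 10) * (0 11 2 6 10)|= |(0 5 13)(2 6)(3 10)|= 6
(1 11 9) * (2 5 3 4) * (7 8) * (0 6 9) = (0 6 9 1 11)(2 5 3 4)(7 8) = [6, 11, 5, 4, 2, 3, 9, 8, 7, 1, 10, 0]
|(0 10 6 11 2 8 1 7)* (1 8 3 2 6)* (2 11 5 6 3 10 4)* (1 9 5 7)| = 8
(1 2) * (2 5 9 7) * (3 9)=(1 5 3 9 7 2)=[0, 5, 1, 9, 4, 3, 6, 2, 8, 7]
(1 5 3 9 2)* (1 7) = (1 5 3 9 2 7) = [0, 5, 7, 9, 4, 3, 6, 1, 8, 2]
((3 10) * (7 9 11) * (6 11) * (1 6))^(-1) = ((1 6 11 7 9)(3 10))^(-1) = (1 9 7 11 6)(3 10)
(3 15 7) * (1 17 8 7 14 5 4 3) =[0, 17, 2, 15, 3, 4, 6, 1, 7, 9, 10, 11, 12, 13, 5, 14, 16, 8] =(1 17 8 7)(3 15 14 5 4)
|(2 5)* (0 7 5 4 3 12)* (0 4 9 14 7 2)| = 6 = |(0 2 9 14 7 5)(3 12 4)|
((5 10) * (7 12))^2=(12)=((5 10)(7 12))^2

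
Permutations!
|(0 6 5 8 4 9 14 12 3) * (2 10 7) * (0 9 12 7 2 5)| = |(0 6)(2 10)(3 9 14 7 5 8 4 12)| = 8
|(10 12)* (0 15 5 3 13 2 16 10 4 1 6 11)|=13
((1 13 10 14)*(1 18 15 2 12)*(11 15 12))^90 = (18)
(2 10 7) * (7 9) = (2 10 9 7) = [0, 1, 10, 3, 4, 5, 6, 2, 8, 7, 9]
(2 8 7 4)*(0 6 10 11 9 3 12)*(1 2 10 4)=(0 6 4 10 11 9 3 12)(1 2 8 7)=[6, 2, 8, 12, 10, 5, 4, 1, 7, 3, 11, 9, 0]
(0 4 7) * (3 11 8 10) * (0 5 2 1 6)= (0 4 7 5 2 1 6)(3 11 8 10)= [4, 6, 1, 11, 7, 2, 0, 5, 10, 9, 3, 8]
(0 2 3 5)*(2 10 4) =(0 10 4 2 3 5) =[10, 1, 3, 5, 2, 0, 6, 7, 8, 9, 4]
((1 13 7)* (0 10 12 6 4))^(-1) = (0 4 6 12 10)(1 7 13) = ((0 10 12 6 4)(1 13 7))^(-1)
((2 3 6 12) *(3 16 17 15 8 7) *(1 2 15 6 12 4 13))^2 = (1 16 6 13 2 17 4)(3 15 7 12 8)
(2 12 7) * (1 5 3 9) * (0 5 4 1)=(0 5 3 9)(1 4)(2 12 7)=[5, 4, 12, 9, 1, 3, 6, 2, 8, 0, 10, 11, 7]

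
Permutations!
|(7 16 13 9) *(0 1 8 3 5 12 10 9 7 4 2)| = 30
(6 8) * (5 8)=(5 8 6)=[0, 1, 2, 3, 4, 8, 5, 7, 6]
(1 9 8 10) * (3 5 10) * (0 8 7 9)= (0 8 3 5 10 1)(7 9)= [8, 0, 2, 5, 4, 10, 6, 9, 3, 7, 1]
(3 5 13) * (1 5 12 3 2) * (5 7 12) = (1 7 12 3 5 13 2) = [0, 7, 1, 5, 4, 13, 6, 12, 8, 9, 10, 11, 3, 2]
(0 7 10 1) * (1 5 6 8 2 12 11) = (0 7 10 5 6 8 2 12 11 1) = [7, 0, 12, 3, 4, 6, 8, 10, 2, 9, 5, 1, 11]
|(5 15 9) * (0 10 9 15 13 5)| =6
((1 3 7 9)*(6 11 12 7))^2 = ((1 3 6 11 12 7 9))^2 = (1 6 12 9 3 11 7)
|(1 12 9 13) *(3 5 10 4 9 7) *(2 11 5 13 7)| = |(1 12 2 11 5 10 4 9 7 3 13)| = 11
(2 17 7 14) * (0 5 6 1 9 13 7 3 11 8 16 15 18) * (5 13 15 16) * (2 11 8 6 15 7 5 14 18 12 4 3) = (0 13 5 15 12 4 3 8 14 11 6 1 9 7 18)(2 17) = [13, 9, 17, 8, 3, 15, 1, 18, 14, 7, 10, 6, 4, 5, 11, 12, 16, 2, 0]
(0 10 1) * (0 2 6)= (0 10 1 2 6)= [10, 2, 6, 3, 4, 5, 0, 7, 8, 9, 1]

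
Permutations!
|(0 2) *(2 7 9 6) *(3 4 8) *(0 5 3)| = 9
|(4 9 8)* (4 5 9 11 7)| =|(4 11 7)(5 9 8)| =3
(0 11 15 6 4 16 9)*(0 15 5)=[11, 1, 2, 3, 16, 0, 4, 7, 8, 15, 10, 5, 12, 13, 14, 6, 9]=(0 11 5)(4 16 9 15 6)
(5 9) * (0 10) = (0 10)(5 9) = [10, 1, 2, 3, 4, 9, 6, 7, 8, 5, 0]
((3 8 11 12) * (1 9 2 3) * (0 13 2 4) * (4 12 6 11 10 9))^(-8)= (0 2 8 9 1)(3 10 12 4 13)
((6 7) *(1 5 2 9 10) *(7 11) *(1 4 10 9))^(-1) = ((1 5 2)(4 10)(6 11 7))^(-1) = (1 2 5)(4 10)(6 7 11)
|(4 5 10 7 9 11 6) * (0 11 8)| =|(0 11 6 4 5 10 7 9 8)| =9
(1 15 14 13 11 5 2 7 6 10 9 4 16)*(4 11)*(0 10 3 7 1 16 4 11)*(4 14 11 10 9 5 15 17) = [9, 17, 1, 7, 14, 2, 3, 6, 8, 0, 5, 15, 12, 10, 13, 11, 16, 4] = (0 9)(1 17 4 14 13 10 5 2)(3 7 6)(11 15)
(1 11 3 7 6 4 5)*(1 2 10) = (1 11 3 7 6 4 5 2 10) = [0, 11, 10, 7, 5, 2, 4, 6, 8, 9, 1, 3]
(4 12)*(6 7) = [0, 1, 2, 3, 12, 5, 7, 6, 8, 9, 10, 11, 4] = (4 12)(6 7)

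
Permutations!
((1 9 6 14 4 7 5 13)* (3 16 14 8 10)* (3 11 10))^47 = ((1 9 6 8 3 16 14 4 7 5 13)(10 11))^47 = (1 8 14 5 9 3 4 13 6 16 7)(10 11)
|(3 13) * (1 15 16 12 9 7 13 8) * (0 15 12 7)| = 10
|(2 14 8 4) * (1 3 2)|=|(1 3 2 14 8 4)|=6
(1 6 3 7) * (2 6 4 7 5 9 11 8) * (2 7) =(1 4 2 6 3 5 9 11 8 7) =[0, 4, 6, 5, 2, 9, 3, 1, 7, 11, 10, 8]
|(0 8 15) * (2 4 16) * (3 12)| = 6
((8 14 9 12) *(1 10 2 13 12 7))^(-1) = (1 7 9 14 8 12 13 2 10)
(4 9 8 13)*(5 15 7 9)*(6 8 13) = [0, 1, 2, 3, 5, 15, 8, 9, 6, 13, 10, 11, 12, 4, 14, 7] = (4 5 15 7 9 13)(6 8)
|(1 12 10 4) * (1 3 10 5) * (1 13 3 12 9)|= 6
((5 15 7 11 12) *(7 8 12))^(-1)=(5 12 8 15)(7 11)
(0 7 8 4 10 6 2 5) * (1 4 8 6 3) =(0 7 6 2 5)(1 4 10 3) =[7, 4, 5, 1, 10, 0, 2, 6, 8, 9, 3]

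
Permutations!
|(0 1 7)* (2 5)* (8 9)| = 6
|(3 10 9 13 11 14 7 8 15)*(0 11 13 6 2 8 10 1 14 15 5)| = 13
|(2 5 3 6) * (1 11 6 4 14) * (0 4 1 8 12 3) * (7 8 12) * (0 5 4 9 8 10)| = |(0 9 8 7 10)(1 11 6 2 4 14 12 3)| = 40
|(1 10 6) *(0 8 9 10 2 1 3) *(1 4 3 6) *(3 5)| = 9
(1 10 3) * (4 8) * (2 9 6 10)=(1 2 9 6 10 3)(4 8)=[0, 2, 9, 1, 8, 5, 10, 7, 4, 6, 3]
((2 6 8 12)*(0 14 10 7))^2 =(0 10)(2 8)(6 12)(7 14)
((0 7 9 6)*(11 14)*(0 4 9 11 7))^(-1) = (4 6 9)(7 14 11)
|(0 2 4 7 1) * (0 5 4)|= 4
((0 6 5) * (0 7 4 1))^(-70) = ((0 6 5 7 4 1))^(-70) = (0 5 4)(1 6 7)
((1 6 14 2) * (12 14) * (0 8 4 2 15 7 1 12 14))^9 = (0 12 2 4 8)(1 7 15 14 6)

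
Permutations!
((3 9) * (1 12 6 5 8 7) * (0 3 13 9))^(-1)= (0 3)(1 7 8 5 6 12)(9 13)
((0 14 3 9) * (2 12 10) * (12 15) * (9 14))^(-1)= ((0 9)(2 15 12 10)(3 14))^(-1)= (0 9)(2 10 12 15)(3 14)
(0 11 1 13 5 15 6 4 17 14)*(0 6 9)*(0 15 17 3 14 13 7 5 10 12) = (0 11 1 7 5 17 13 10 12)(3 14 6 4)(9 15) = [11, 7, 2, 14, 3, 17, 4, 5, 8, 15, 12, 1, 0, 10, 6, 9, 16, 13]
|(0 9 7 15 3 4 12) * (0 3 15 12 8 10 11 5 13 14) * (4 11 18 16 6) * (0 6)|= 15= |(0 9 7 12 3 11 5 13 14 6 4 8 10 18 16)|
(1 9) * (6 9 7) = (1 7 6 9) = [0, 7, 2, 3, 4, 5, 9, 6, 8, 1]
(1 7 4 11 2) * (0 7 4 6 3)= [7, 4, 1, 0, 11, 5, 3, 6, 8, 9, 10, 2]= (0 7 6 3)(1 4 11 2)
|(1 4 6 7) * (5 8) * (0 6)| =10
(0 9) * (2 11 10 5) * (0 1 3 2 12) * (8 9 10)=[10, 3, 11, 2, 4, 12, 6, 7, 9, 1, 5, 8, 0]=(0 10 5 12)(1 3 2 11 8 9)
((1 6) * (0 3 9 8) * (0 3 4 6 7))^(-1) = ((0 4 6 1 7)(3 9 8))^(-1) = (0 7 1 6 4)(3 8 9)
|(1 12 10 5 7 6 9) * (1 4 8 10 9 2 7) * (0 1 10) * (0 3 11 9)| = 30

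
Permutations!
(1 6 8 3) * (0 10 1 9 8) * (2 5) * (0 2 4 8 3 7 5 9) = [10, 6, 9, 0, 8, 4, 2, 5, 7, 3, 1] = (0 10 1 6 2 9 3)(4 8 7 5)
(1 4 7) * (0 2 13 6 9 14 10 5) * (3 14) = [2, 4, 13, 14, 7, 0, 9, 1, 8, 3, 5, 11, 12, 6, 10] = (0 2 13 6 9 3 14 10 5)(1 4 7)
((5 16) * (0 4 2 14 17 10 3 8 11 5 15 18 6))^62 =(0 3 18 17 16 2 11)(4 8 6 10 15 14 5)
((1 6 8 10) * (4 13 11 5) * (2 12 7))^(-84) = ((1 6 8 10)(2 12 7)(4 13 11 5))^(-84) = (13)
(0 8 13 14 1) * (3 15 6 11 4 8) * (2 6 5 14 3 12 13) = (0 12 13 3 15 5 14 1)(2 6 11 4 8) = [12, 0, 6, 15, 8, 14, 11, 7, 2, 9, 10, 4, 13, 3, 1, 5]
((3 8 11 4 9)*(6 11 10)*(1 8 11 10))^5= ((1 8)(3 11 4 9)(6 10))^5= (1 8)(3 11 4 9)(6 10)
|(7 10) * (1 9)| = |(1 9)(7 10)| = 2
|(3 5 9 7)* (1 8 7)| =6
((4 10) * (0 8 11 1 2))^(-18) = ((0 8 11 1 2)(4 10))^(-18) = (0 11 2 8 1)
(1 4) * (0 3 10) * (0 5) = (0 3 10 5)(1 4) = [3, 4, 2, 10, 1, 0, 6, 7, 8, 9, 5]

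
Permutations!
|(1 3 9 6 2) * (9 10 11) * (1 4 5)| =9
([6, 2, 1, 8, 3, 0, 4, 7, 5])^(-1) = [5, 2, 1, 4, 6, 8, 0, 7, 3]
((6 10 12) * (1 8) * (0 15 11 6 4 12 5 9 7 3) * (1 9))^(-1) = ((0 15 11 6 10 5 1 8 9 7 3)(4 12))^(-1) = (0 3 7 9 8 1 5 10 6 11 15)(4 12)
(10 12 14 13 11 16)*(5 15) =[0, 1, 2, 3, 4, 15, 6, 7, 8, 9, 12, 16, 14, 11, 13, 5, 10] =(5 15)(10 12 14 13 11 16)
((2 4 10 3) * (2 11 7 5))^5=((2 4 10 3 11 7 5))^5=(2 7 3 4 5 11 10)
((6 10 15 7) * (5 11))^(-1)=(5 11)(6 7 15 10)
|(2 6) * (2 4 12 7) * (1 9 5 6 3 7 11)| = |(1 9 5 6 4 12 11)(2 3 7)| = 21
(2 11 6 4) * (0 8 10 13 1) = (0 8 10 13 1)(2 11 6 4) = [8, 0, 11, 3, 2, 5, 4, 7, 10, 9, 13, 6, 12, 1]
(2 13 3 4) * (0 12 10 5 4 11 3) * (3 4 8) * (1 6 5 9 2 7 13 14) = (0 12 10 9 2 14 1 6 5 8 3 11 4 7 13) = [12, 6, 14, 11, 7, 8, 5, 13, 3, 2, 9, 4, 10, 0, 1]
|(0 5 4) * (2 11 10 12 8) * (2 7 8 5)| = |(0 2 11 10 12 5 4)(7 8)| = 14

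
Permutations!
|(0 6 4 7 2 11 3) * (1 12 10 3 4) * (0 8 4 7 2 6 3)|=|(0 3 8 4 2 11 7 6 1 12 10)|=11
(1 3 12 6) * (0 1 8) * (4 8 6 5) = (0 1 3 12 5 4 8) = [1, 3, 2, 12, 8, 4, 6, 7, 0, 9, 10, 11, 5]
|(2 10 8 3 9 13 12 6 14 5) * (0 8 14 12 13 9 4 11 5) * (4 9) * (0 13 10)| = |(0 8 3 9 4 11 5 2)(6 12)(10 14 13)| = 24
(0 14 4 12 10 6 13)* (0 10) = (0 14 4 12)(6 13 10) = [14, 1, 2, 3, 12, 5, 13, 7, 8, 9, 6, 11, 0, 10, 4]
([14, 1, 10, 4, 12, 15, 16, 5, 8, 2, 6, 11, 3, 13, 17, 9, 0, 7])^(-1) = (0 16 6 10 2 9 15 5 7 17 14)(3 12 4)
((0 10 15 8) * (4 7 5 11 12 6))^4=(15)(4 12 5)(6 11 7)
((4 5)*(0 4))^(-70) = (0 5 4) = ((0 4 5))^(-70)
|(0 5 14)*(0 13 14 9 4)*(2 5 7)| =6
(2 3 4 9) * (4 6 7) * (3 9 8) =[0, 1, 9, 6, 8, 5, 7, 4, 3, 2] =(2 9)(3 6 7 4 8)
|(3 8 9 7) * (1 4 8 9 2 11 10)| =|(1 4 8 2 11 10)(3 9 7)| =6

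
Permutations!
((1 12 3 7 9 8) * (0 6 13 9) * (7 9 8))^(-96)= ((0 6 13 8 1 12 3 9 7))^(-96)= (0 8 3)(1 9 6)(7 13 12)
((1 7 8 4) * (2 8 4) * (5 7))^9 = ((1 5 7 4)(2 8))^9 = (1 5 7 4)(2 8)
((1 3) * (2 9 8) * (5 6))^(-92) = ((1 3)(2 9 8)(5 6))^(-92) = (2 9 8)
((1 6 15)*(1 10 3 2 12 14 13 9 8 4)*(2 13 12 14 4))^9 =(1 14 9 10)(2 13 15 4)(3 6 12 8)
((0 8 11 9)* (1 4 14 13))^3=(0 9 11 8)(1 13 14 4)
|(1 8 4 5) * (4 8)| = |(8)(1 4 5)| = 3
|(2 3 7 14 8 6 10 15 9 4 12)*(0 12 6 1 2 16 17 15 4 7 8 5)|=36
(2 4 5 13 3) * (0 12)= (0 12)(2 4 5 13 3)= [12, 1, 4, 2, 5, 13, 6, 7, 8, 9, 10, 11, 0, 3]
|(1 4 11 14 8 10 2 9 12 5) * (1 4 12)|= |(1 12 5 4 11 14 8 10 2 9)|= 10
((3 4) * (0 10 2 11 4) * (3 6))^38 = (0 11 3 2 6 10 4)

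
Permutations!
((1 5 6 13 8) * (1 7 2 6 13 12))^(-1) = (1 12 6 2 7 8 13 5)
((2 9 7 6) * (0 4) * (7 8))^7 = ((0 4)(2 9 8 7 6))^7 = (0 4)(2 8 6 9 7)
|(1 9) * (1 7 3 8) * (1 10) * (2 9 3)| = 12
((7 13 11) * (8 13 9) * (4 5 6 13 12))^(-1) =(4 12 8 9 7 11 13 6 5)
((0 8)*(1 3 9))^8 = ((0 8)(1 3 9))^8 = (1 9 3)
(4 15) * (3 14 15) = (3 14 15 4) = [0, 1, 2, 14, 3, 5, 6, 7, 8, 9, 10, 11, 12, 13, 15, 4]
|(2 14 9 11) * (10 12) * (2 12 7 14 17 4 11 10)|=20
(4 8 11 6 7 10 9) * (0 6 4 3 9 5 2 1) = (0 6 7 10 5 2 1)(3 9)(4 8 11) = [6, 0, 1, 9, 8, 2, 7, 10, 11, 3, 5, 4]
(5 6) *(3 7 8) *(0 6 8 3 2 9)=(0 6 5 8 2 9)(3 7)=[6, 1, 9, 7, 4, 8, 5, 3, 2, 0]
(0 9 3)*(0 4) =(0 9 3 4) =[9, 1, 2, 4, 0, 5, 6, 7, 8, 3]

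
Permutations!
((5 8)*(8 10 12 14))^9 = (5 8 14 12 10)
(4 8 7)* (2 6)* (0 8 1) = (0 8 7 4 1)(2 6) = [8, 0, 6, 3, 1, 5, 2, 4, 7]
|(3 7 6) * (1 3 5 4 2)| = 7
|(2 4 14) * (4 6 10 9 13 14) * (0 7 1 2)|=|(0 7 1 2 6 10 9 13 14)|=9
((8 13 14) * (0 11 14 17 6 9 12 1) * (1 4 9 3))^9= (17)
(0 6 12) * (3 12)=(0 6 3 12)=[6, 1, 2, 12, 4, 5, 3, 7, 8, 9, 10, 11, 0]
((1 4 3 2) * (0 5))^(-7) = ((0 5)(1 4 3 2))^(-7) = (0 5)(1 4 3 2)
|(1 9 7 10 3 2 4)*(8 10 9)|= |(1 8 10 3 2 4)(7 9)|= 6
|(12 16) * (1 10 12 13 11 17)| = |(1 10 12 16 13 11 17)| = 7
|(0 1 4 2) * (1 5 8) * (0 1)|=3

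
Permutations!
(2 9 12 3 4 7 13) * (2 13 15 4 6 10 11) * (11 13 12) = (2 9 11)(3 6 10 13 12)(4 7 15) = [0, 1, 9, 6, 7, 5, 10, 15, 8, 11, 13, 2, 3, 12, 14, 4]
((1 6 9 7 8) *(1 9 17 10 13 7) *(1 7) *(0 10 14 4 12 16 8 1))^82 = (0 10 13)(1 17 4 16 9)(6 14 12 8 7)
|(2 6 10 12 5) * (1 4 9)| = 15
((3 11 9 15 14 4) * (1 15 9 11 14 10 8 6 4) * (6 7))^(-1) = ((1 15 10 8 7 6 4 3 14))^(-1) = (1 14 3 4 6 7 8 10 15)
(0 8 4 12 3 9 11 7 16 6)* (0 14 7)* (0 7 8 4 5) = (0 4 12 3 9 11 7 16 6 14 8 5) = [4, 1, 2, 9, 12, 0, 14, 16, 5, 11, 10, 7, 3, 13, 8, 15, 6]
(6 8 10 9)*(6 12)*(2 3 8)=(2 3 8 10 9 12 6)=[0, 1, 3, 8, 4, 5, 2, 7, 10, 12, 9, 11, 6]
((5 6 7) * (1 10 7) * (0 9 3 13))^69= ((0 9 3 13)(1 10 7 5 6))^69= (0 9 3 13)(1 6 5 7 10)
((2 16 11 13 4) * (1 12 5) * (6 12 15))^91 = ((1 15 6 12 5)(2 16 11 13 4))^91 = (1 15 6 12 5)(2 16 11 13 4)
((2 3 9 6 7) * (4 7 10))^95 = ((2 3 9 6 10 4 7))^95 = (2 10 3 4 9 7 6)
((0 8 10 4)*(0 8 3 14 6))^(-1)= ((0 3 14 6)(4 8 10))^(-1)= (0 6 14 3)(4 10 8)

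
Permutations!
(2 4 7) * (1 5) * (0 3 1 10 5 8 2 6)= (0 3 1 8 2 4 7 6)(5 10)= [3, 8, 4, 1, 7, 10, 0, 6, 2, 9, 5]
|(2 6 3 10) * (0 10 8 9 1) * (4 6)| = 9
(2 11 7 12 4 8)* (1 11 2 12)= (1 11 7)(4 8 12)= [0, 11, 2, 3, 8, 5, 6, 1, 12, 9, 10, 7, 4]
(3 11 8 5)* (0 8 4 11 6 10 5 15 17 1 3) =(0 8 15 17 1 3 6 10 5)(4 11) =[8, 3, 2, 6, 11, 0, 10, 7, 15, 9, 5, 4, 12, 13, 14, 17, 16, 1]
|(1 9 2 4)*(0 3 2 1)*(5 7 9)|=|(0 3 2 4)(1 5 7 9)|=4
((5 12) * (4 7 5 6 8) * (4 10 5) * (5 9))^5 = (4 7)(5 9 10 8 6 12)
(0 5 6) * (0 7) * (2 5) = (0 2 5 6 7) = [2, 1, 5, 3, 4, 6, 7, 0]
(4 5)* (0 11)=(0 11)(4 5)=[11, 1, 2, 3, 5, 4, 6, 7, 8, 9, 10, 0]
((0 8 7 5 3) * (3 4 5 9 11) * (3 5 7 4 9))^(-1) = ((0 8 4 7 3)(5 9 11))^(-1) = (0 3 7 4 8)(5 11 9)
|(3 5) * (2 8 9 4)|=4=|(2 8 9 4)(3 5)|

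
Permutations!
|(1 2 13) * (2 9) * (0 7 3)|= 12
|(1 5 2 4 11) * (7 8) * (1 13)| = |(1 5 2 4 11 13)(7 8)| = 6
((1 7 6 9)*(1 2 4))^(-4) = (1 6 2)(4 7 9)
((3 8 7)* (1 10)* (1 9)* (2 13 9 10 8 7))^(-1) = ((1 8 2 13 9)(3 7))^(-1) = (1 9 13 2 8)(3 7)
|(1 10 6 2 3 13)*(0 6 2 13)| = 7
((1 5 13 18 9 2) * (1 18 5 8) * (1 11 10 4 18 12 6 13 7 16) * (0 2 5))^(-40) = (18)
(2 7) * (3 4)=(2 7)(3 4)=[0, 1, 7, 4, 3, 5, 6, 2]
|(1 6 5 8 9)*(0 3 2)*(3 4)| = |(0 4 3 2)(1 6 5 8 9)| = 20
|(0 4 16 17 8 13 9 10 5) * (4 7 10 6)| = 28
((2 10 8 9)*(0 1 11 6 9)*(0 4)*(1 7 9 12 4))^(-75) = ((0 7 9 2 10 8 1 11 6 12 4))^(-75) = (0 9 10 1 6 4 7 2 8 11 12)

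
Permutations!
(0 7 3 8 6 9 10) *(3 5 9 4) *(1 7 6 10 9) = [6, 7, 2, 8, 3, 1, 4, 5, 10, 9, 0] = (0 6 4 3 8 10)(1 7 5)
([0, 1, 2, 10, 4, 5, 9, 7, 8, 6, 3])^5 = (3 10)(6 9)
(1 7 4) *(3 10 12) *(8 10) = (1 7 4)(3 8 10 12) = [0, 7, 2, 8, 1, 5, 6, 4, 10, 9, 12, 11, 3]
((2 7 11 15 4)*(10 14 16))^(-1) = ((2 7 11 15 4)(10 14 16))^(-1) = (2 4 15 11 7)(10 16 14)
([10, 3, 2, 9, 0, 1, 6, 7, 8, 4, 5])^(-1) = (0 4 9 3 1 5 10)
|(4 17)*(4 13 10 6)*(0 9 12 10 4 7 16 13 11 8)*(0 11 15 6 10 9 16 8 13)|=|(0 16)(4 17 15 6 7 8 11 13)(9 12)|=8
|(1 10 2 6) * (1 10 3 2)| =5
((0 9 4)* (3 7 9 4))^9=((0 4)(3 7 9))^9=(9)(0 4)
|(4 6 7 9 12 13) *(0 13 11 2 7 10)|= 5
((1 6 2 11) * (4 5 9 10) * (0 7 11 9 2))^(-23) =(0 11 6 7 1)(2 10 5 9 4)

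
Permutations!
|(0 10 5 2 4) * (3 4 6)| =|(0 10 5 2 6 3 4)| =7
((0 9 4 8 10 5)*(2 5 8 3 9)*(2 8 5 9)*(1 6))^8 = (10)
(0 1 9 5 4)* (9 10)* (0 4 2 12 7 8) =[1, 10, 12, 3, 4, 2, 6, 8, 0, 5, 9, 11, 7] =(0 1 10 9 5 2 12 7 8)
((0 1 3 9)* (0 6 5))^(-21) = ((0 1 3 9 6 5))^(-21) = (0 9)(1 6)(3 5)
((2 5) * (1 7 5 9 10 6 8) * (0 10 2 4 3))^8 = (0 3 4 5 7 1 8 6 10)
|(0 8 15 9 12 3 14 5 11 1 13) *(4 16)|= 22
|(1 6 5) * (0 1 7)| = 5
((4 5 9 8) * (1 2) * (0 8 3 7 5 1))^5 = ((0 8 4 1 2)(3 7 5 9))^5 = (3 7 5 9)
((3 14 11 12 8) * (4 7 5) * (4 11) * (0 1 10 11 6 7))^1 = (0 1 10 11 12 8 3 14 4)(5 6 7) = ((0 1 10 11 12 8 3 14 4)(5 6 7))^1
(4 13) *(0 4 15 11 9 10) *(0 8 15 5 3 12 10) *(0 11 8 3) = (0 4 13 5)(3 12 10)(8 15)(9 11) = [4, 1, 2, 12, 13, 0, 6, 7, 15, 11, 3, 9, 10, 5, 14, 8]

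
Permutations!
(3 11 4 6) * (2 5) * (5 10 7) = (2 10 7 5)(3 11 4 6) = [0, 1, 10, 11, 6, 2, 3, 5, 8, 9, 7, 4]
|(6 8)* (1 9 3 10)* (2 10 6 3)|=12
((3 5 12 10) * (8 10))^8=(3 8 5 10 12)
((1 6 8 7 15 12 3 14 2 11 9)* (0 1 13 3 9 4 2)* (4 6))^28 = ((0 1 4 2 11 6 8 7 15 12 9 13 3 14))^28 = (15)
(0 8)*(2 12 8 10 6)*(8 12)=(12)(0 10 6 2 8)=[10, 1, 8, 3, 4, 5, 2, 7, 0, 9, 6, 11, 12]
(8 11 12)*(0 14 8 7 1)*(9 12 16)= (0 14 8 11 16 9 12 7 1)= [14, 0, 2, 3, 4, 5, 6, 1, 11, 12, 10, 16, 7, 13, 8, 15, 9]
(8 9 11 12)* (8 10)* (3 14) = (3 14)(8 9 11 12 10) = [0, 1, 2, 14, 4, 5, 6, 7, 9, 11, 8, 12, 10, 13, 3]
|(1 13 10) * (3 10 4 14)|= 6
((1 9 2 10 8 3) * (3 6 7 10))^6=((1 9 2 3)(6 7 10 8))^6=(1 2)(3 9)(6 10)(7 8)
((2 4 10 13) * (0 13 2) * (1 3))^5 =(0 13)(1 3)(2 10 4)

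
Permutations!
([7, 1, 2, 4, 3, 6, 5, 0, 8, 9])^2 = (9)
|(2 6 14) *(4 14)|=|(2 6 4 14)|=4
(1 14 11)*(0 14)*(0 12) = [14, 12, 2, 3, 4, 5, 6, 7, 8, 9, 10, 1, 0, 13, 11] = (0 14 11 1 12)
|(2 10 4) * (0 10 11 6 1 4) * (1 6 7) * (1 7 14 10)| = 7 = |(0 1 4 2 11 14 10)|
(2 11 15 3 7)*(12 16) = (2 11 15 3 7)(12 16) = [0, 1, 11, 7, 4, 5, 6, 2, 8, 9, 10, 15, 16, 13, 14, 3, 12]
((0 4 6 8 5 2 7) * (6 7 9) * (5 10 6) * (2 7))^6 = (10)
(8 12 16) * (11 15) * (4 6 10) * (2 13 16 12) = (2 13 16 8)(4 6 10)(11 15) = [0, 1, 13, 3, 6, 5, 10, 7, 2, 9, 4, 15, 12, 16, 14, 11, 8]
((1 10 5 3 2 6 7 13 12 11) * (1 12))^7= (1 13 7 6 2 3 5 10)(11 12)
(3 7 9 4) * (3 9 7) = (4 9) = [0, 1, 2, 3, 9, 5, 6, 7, 8, 4]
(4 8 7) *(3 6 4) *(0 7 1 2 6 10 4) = (0 7 3 10 4 8 1 2 6) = [7, 2, 6, 10, 8, 5, 0, 3, 1, 9, 4]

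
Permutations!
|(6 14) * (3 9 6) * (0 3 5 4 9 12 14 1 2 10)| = |(0 3 12 14 5 4 9 6 1 2 10)| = 11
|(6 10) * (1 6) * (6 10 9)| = 2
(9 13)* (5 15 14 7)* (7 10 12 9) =(5 15 14 10 12 9 13 7) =[0, 1, 2, 3, 4, 15, 6, 5, 8, 13, 12, 11, 9, 7, 10, 14]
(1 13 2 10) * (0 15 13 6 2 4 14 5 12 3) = [15, 6, 10, 0, 14, 12, 2, 7, 8, 9, 1, 11, 3, 4, 5, 13] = (0 15 13 4 14 5 12 3)(1 6 2 10)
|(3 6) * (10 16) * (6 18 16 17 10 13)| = 10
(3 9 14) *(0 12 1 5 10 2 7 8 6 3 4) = (0 12 1 5 10 2 7 8 6 3 9 14 4) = [12, 5, 7, 9, 0, 10, 3, 8, 6, 14, 2, 11, 1, 13, 4]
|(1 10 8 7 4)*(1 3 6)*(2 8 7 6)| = |(1 10 7 4 3 2 8 6)| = 8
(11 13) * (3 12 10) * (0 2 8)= (0 2 8)(3 12 10)(11 13)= [2, 1, 8, 12, 4, 5, 6, 7, 0, 9, 3, 13, 10, 11]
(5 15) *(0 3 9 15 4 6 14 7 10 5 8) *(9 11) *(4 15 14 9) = (0 3 11 4 6 9 14 7 10 5 15 8) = [3, 1, 2, 11, 6, 15, 9, 10, 0, 14, 5, 4, 12, 13, 7, 8]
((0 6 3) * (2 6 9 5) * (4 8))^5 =((0 9 5 2 6 3)(4 8))^5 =(0 3 6 2 5 9)(4 8)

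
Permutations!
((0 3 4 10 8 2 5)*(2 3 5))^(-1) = (0 5)(3 8 10 4)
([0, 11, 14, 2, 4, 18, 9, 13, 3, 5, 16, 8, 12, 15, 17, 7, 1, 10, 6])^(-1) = (1 16 10 17 14 2 3 8 11)(5 9 6 18)(7 15 13)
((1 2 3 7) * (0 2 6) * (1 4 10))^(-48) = (10)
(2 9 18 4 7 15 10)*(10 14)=(2 9 18 4 7 15 14 10)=[0, 1, 9, 3, 7, 5, 6, 15, 8, 18, 2, 11, 12, 13, 10, 14, 16, 17, 4]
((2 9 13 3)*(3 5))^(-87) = (2 5 9 3 13)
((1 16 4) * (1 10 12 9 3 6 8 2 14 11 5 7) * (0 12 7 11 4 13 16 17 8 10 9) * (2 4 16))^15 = (0 12)(1 6 4)(2 13 16 14)(3 8 7)(5 11)(9 17 10)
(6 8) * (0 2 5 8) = (0 2 5 8 6) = [2, 1, 5, 3, 4, 8, 0, 7, 6]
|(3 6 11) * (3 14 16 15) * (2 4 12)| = |(2 4 12)(3 6 11 14 16 15)| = 6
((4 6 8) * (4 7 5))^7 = (4 8 5 6 7)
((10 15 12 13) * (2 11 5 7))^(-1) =(2 7 5 11)(10 13 12 15)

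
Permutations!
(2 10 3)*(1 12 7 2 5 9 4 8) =(1 12 7 2 10 3 5 9 4 8) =[0, 12, 10, 5, 8, 9, 6, 2, 1, 4, 3, 11, 7]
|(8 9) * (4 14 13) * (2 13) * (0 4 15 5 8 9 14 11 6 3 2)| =|(0 4 11 6 3 2 13 15 5 8 14)| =11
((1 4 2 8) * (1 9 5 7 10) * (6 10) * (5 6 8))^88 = (1 6 8 5 4 10 9 7 2) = ((1 4 2 5 7 8 9 6 10))^88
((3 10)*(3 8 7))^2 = (3 8)(7 10)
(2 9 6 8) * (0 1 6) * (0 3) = (0 1 6 8 2 9 3) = [1, 6, 9, 0, 4, 5, 8, 7, 2, 3]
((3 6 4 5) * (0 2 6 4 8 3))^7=(8)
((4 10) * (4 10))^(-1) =((10))^(-1) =(10)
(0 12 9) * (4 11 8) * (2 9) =(0 12 2 9)(4 11 8) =[12, 1, 9, 3, 11, 5, 6, 7, 4, 0, 10, 8, 2]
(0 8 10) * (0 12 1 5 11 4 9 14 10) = (0 8)(1 5 11 4 9 14 10 12) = [8, 5, 2, 3, 9, 11, 6, 7, 0, 14, 12, 4, 1, 13, 10]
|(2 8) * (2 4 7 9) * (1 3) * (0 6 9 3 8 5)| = |(0 6 9 2 5)(1 8 4 7 3)| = 5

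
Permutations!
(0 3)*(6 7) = [3, 1, 2, 0, 4, 5, 7, 6] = (0 3)(6 7)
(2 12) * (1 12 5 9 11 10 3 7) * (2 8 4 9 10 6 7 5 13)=(1 12 8 4 9 11 6 7)(2 13)(3 5 10)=[0, 12, 13, 5, 9, 10, 7, 1, 4, 11, 3, 6, 8, 2]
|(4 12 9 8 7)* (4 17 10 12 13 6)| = |(4 13 6)(7 17 10 12 9 8)| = 6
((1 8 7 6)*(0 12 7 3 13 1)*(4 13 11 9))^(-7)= ((0 12 7 6)(1 8 3 11 9 4 13))^(-7)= (13)(0 12 7 6)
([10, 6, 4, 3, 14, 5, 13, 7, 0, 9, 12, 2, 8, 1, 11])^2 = (0 12)(1 13 6)(2 14)(4 11)(8 10)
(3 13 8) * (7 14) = (3 13 8)(7 14) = [0, 1, 2, 13, 4, 5, 6, 14, 3, 9, 10, 11, 12, 8, 7]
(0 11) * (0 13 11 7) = (0 7)(11 13) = [7, 1, 2, 3, 4, 5, 6, 0, 8, 9, 10, 13, 12, 11]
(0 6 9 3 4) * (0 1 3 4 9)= (0 6)(1 3 9 4)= [6, 3, 2, 9, 1, 5, 0, 7, 8, 4]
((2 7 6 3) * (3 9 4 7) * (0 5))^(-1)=((0 5)(2 3)(4 7 6 9))^(-1)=(0 5)(2 3)(4 9 6 7)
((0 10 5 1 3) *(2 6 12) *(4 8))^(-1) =(0 3 1 5 10)(2 12 6)(4 8)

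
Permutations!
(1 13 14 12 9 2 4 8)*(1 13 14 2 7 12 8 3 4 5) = (1 14 8 13 2 5)(3 4)(7 12 9) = [0, 14, 5, 4, 3, 1, 6, 12, 13, 7, 10, 11, 9, 2, 8]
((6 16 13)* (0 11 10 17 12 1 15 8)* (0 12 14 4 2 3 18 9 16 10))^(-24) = (2 14 10 13 9 3 4 17 6 16 18)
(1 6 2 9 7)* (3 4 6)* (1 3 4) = (1 4 6 2 9 7 3) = [0, 4, 9, 1, 6, 5, 2, 3, 8, 7]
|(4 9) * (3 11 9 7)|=|(3 11 9 4 7)|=5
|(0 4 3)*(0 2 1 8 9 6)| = |(0 4 3 2 1 8 9 6)| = 8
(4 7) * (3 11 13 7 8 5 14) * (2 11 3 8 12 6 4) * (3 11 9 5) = (2 9 5 14 8 3 11 13 7)(4 12 6) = [0, 1, 9, 11, 12, 14, 4, 2, 3, 5, 10, 13, 6, 7, 8]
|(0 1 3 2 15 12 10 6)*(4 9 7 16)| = |(0 1 3 2 15 12 10 6)(4 9 7 16)| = 8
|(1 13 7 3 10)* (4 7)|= 6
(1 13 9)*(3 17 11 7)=(1 13 9)(3 17 11 7)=[0, 13, 2, 17, 4, 5, 6, 3, 8, 1, 10, 7, 12, 9, 14, 15, 16, 11]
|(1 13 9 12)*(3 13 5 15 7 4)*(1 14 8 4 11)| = 35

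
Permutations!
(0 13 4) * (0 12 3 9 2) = [13, 1, 0, 9, 12, 5, 6, 7, 8, 2, 10, 11, 3, 4] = (0 13 4 12 3 9 2)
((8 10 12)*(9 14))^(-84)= (14)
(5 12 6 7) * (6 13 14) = [0, 1, 2, 3, 4, 12, 7, 5, 8, 9, 10, 11, 13, 14, 6] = (5 12 13 14 6 7)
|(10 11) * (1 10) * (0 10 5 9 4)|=7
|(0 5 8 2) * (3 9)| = |(0 5 8 2)(3 9)| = 4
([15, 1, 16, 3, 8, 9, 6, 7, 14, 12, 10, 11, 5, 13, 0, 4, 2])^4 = (16)(0 14 8 4 15)(5 9 12)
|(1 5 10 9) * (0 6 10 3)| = |(0 6 10 9 1 5 3)| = 7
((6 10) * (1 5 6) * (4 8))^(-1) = ((1 5 6 10)(4 8))^(-1) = (1 10 6 5)(4 8)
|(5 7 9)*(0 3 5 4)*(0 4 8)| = |(0 3 5 7 9 8)| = 6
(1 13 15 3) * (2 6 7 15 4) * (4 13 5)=(1 5 4 2 6 7 15 3)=[0, 5, 6, 1, 2, 4, 7, 15, 8, 9, 10, 11, 12, 13, 14, 3]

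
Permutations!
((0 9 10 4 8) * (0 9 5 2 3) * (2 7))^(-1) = ((0 5 7 2 3)(4 8 9 10))^(-1) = (0 3 2 7 5)(4 10 9 8)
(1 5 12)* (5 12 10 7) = (1 12)(5 10 7) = [0, 12, 2, 3, 4, 10, 6, 5, 8, 9, 7, 11, 1]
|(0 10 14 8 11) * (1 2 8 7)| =|(0 10 14 7 1 2 8 11)| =8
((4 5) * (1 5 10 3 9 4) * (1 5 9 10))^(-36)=(10)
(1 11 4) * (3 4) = (1 11 3 4) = [0, 11, 2, 4, 1, 5, 6, 7, 8, 9, 10, 3]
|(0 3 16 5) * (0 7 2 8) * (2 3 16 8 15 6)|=|(0 16 5 7 3 8)(2 15 6)|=6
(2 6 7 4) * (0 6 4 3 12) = (0 6 7 3 12)(2 4) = [6, 1, 4, 12, 2, 5, 7, 3, 8, 9, 10, 11, 0]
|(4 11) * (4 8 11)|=2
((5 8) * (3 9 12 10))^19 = (3 10 12 9)(5 8)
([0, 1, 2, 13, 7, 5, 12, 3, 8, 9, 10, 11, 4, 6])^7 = [0, 1, 2, 13, 7, 5, 12, 3, 8, 9, 10, 11, 4, 6]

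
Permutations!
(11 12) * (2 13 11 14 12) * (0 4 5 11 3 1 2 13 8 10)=(0 4 5 11 13 3 1 2 8 10)(12 14)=[4, 2, 8, 1, 5, 11, 6, 7, 10, 9, 0, 13, 14, 3, 12]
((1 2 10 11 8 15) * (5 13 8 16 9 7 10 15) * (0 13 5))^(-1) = (0 8 13)(1 15 2)(7 9 16 11 10)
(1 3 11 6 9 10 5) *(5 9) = [0, 3, 2, 11, 4, 1, 5, 7, 8, 10, 9, 6] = (1 3 11 6 5)(9 10)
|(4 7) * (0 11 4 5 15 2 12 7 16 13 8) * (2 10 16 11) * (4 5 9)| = |(0 2 12 7 9 4 11 5 15 10 16 13 8)| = 13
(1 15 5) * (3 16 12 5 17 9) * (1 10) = (1 15 17 9 3 16 12 5 10) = [0, 15, 2, 16, 4, 10, 6, 7, 8, 3, 1, 11, 5, 13, 14, 17, 12, 9]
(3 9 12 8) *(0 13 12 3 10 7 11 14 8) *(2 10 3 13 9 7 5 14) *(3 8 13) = (0 9 3 7 11 2 10 5 14 13 12) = [9, 1, 10, 7, 4, 14, 6, 11, 8, 3, 5, 2, 0, 12, 13]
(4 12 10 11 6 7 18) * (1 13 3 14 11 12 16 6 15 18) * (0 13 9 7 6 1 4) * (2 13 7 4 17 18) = (0 7 17 18)(1 9 4 16)(2 13 3 14 11 15)(10 12) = [7, 9, 13, 14, 16, 5, 6, 17, 8, 4, 12, 15, 10, 3, 11, 2, 1, 18, 0]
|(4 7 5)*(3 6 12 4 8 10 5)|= 15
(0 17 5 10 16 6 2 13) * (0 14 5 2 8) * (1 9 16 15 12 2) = (0 17 1 9 16 6 8)(2 13 14 5 10 15 12) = [17, 9, 13, 3, 4, 10, 8, 7, 0, 16, 15, 11, 2, 14, 5, 12, 6, 1]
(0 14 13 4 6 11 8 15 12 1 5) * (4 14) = (0 4 6 11 8 15 12 1 5)(13 14) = [4, 5, 2, 3, 6, 0, 11, 7, 15, 9, 10, 8, 1, 14, 13, 12]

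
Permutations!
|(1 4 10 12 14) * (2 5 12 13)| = 8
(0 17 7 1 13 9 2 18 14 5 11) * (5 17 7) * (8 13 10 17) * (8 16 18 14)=(0 7 1 10 17 5 11)(2 14 16 18 8 13 9)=[7, 10, 14, 3, 4, 11, 6, 1, 13, 2, 17, 0, 12, 9, 16, 15, 18, 5, 8]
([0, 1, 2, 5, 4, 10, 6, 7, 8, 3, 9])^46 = (3 10)(5 9)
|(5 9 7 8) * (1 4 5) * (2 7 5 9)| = |(1 4 9 5 2 7 8)| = 7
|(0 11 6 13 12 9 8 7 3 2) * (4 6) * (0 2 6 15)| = 28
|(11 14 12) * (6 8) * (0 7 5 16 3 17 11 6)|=11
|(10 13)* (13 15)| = 3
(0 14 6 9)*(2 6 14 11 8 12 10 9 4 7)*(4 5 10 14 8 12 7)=(0 11 12 14 8 7 2 6 5 10 9)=[11, 1, 6, 3, 4, 10, 5, 2, 7, 0, 9, 12, 14, 13, 8]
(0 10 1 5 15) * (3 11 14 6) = (0 10 1 5 15)(3 11 14 6) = [10, 5, 2, 11, 4, 15, 3, 7, 8, 9, 1, 14, 12, 13, 6, 0]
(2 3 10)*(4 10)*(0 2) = (0 2 3 4 10) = [2, 1, 3, 4, 10, 5, 6, 7, 8, 9, 0]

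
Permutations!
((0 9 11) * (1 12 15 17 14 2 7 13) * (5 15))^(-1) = (0 11 9)(1 13 7 2 14 17 15 5 12)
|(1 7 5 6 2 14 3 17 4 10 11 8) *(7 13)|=|(1 13 7 5 6 2 14 3 17 4 10 11 8)|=13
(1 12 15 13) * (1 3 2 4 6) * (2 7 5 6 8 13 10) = (1 12 15 10 2 4 8 13 3 7 5 6) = [0, 12, 4, 7, 8, 6, 1, 5, 13, 9, 2, 11, 15, 3, 14, 10]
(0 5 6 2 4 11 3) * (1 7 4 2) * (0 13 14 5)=(1 7 4 11 3 13 14 5 6)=[0, 7, 2, 13, 11, 6, 1, 4, 8, 9, 10, 3, 12, 14, 5]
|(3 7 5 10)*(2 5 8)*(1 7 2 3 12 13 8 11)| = |(1 7 11)(2 5 10 12 13 8 3)| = 21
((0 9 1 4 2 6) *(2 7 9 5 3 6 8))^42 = (0 3)(1 7)(4 9)(5 6)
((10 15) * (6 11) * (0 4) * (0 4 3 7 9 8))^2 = ((0 3 7 9 8)(6 11)(10 15))^2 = (15)(0 7 8 3 9)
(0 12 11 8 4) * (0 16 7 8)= (0 12 11)(4 16 7 8)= [12, 1, 2, 3, 16, 5, 6, 8, 4, 9, 10, 0, 11, 13, 14, 15, 7]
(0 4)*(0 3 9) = [4, 1, 2, 9, 3, 5, 6, 7, 8, 0] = (0 4 3 9)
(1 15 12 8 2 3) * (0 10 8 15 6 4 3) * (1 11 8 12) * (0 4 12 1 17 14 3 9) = (0 10 1 6 12 15 17 14 3 11 8 2 4 9) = [10, 6, 4, 11, 9, 5, 12, 7, 2, 0, 1, 8, 15, 13, 3, 17, 16, 14]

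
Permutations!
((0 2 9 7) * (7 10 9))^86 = (10)(0 7 2)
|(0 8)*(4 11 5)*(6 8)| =3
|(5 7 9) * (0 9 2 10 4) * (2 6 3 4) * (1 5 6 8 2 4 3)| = 10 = |(0 9 6 1 5 7 8 2 10 4)|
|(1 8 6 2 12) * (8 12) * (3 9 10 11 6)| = 14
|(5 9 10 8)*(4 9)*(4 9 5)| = |(4 5 9 10 8)| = 5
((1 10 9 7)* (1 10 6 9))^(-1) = (1 10 7 9 6)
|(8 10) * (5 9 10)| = |(5 9 10 8)| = 4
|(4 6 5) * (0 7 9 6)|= |(0 7 9 6 5 4)|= 6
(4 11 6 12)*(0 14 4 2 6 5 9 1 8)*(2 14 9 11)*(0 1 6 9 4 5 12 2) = (0 4)(1 8)(2 9 6)(5 11 12 14) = [4, 8, 9, 3, 0, 11, 2, 7, 1, 6, 10, 12, 14, 13, 5]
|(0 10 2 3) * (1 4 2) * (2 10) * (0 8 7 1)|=|(0 2 3 8 7 1 4 10)|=8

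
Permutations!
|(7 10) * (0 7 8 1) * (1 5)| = |(0 7 10 8 5 1)| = 6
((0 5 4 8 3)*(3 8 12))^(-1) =((0 5 4 12 3))^(-1) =(0 3 12 4 5)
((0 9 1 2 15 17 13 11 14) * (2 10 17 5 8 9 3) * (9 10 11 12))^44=((0 3 2 15 5 8 10 17 13 12 9 1 11 14))^44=(0 2 5 10 13 9 11)(1 14 3 15 8 17 12)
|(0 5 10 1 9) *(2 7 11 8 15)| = 5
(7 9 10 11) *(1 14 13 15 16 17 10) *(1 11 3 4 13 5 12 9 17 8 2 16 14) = [0, 1, 16, 4, 13, 12, 6, 17, 2, 11, 3, 7, 9, 15, 5, 14, 8, 10] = (2 16 8)(3 4 13 15 14 5 12 9 11 7 17 10)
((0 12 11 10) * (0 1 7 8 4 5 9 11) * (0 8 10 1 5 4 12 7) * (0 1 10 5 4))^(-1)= ((0 7 5 9 11 10 4)(8 12))^(-1)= (0 4 10 11 9 5 7)(8 12)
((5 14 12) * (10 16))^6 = ((5 14 12)(10 16))^6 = (16)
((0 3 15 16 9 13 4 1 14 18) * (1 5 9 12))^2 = ((0 3 15 16 12 1 14 18)(4 5 9 13))^2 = (0 15 12 14)(1 18 3 16)(4 9)(5 13)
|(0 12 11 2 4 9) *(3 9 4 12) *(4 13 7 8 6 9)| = 24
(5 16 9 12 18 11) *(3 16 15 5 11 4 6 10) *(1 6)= (1 6 10 3 16 9 12 18 4)(5 15)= [0, 6, 2, 16, 1, 15, 10, 7, 8, 12, 3, 11, 18, 13, 14, 5, 9, 17, 4]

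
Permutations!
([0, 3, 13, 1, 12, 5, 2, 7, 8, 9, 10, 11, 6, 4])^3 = (1 3)(2 12 13 6 4)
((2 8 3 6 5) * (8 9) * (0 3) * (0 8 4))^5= (0 9 5 3 4 2 6)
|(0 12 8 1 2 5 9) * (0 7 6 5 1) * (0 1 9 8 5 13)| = 10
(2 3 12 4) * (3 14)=(2 14 3 12 4)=[0, 1, 14, 12, 2, 5, 6, 7, 8, 9, 10, 11, 4, 13, 3]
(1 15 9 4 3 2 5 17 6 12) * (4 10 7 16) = (1 15 9 10 7 16 4 3 2 5 17 6 12) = [0, 15, 5, 2, 3, 17, 12, 16, 8, 10, 7, 11, 1, 13, 14, 9, 4, 6]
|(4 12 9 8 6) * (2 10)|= |(2 10)(4 12 9 8 6)|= 10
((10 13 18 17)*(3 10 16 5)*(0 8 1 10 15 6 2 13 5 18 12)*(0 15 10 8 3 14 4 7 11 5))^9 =(18)(1 8)(2 6 15 12 13)(4 14 5 11 7)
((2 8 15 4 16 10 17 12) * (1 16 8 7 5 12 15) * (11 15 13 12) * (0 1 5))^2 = ((0 1 16 10 17 13 12 2 7)(4 8 5 11 15))^2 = (0 16 17 12 7 1 10 13 2)(4 5 15 8 11)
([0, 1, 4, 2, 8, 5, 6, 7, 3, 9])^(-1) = [0, 1, 3, 8, 2, 5, 6, 7, 4, 9]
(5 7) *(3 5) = (3 5 7) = [0, 1, 2, 5, 4, 7, 6, 3]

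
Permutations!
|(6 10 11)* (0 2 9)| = 3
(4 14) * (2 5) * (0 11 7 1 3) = (0 11 7 1 3)(2 5)(4 14) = [11, 3, 5, 0, 14, 2, 6, 1, 8, 9, 10, 7, 12, 13, 4]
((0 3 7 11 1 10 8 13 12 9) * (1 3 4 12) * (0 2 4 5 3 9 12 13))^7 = ((0 5 3 7 11 9 2 4 13 1 10 8))^7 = (0 4 3 1 11 8 2 5 13 7 10 9)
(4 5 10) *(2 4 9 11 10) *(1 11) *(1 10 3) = [0, 11, 4, 1, 5, 2, 6, 7, 8, 10, 9, 3] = (1 11 3)(2 4 5)(9 10)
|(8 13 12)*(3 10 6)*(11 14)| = |(3 10 6)(8 13 12)(11 14)| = 6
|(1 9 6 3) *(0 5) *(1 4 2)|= 6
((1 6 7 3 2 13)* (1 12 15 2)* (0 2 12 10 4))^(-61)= ((0 2 13 10 4)(1 6 7 3)(12 15))^(-61)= (0 4 10 13 2)(1 3 7 6)(12 15)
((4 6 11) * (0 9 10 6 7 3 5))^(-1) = (0 5 3 7 4 11 6 10 9)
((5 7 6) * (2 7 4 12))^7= (2 7 6 5 4 12)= ((2 7 6 5 4 12))^7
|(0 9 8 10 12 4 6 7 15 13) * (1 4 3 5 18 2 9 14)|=8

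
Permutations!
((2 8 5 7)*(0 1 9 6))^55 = ((0 1 9 6)(2 8 5 7))^55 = (0 6 9 1)(2 7 5 8)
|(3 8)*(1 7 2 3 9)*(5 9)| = 7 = |(1 7 2 3 8 5 9)|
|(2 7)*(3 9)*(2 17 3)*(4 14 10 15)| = 20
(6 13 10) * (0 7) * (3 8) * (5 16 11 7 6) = (0 6 13 10 5 16 11 7)(3 8) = [6, 1, 2, 8, 4, 16, 13, 0, 3, 9, 5, 7, 12, 10, 14, 15, 11]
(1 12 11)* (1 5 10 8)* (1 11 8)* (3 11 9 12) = (1 3 11 5 10)(8 9 12) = [0, 3, 2, 11, 4, 10, 6, 7, 9, 12, 1, 5, 8]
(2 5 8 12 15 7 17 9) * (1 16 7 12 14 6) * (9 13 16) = (1 9 2 5 8 14 6)(7 17 13 16)(12 15) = [0, 9, 5, 3, 4, 8, 1, 17, 14, 2, 10, 11, 15, 16, 6, 12, 7, 13]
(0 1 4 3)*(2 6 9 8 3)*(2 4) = [1, 2, 6, 0, 4, 5, 9, 7, 3, 8] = (0 1 2 6 9 8 3)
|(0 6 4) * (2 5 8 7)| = |(0 6 4)(2 5 8 7)| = 12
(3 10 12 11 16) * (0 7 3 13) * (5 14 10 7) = (0 5 14 10 12 11 16 13)(3 7) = [5, 1, 2, 7, 4, 14, 6, 3, 8, 9, 12, 16, 11, 0, 10, 15, 13]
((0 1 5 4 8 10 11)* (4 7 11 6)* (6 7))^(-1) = ((0 1 5 6 4 8 10 7 11))^(-1) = (0 11 7 10 8 4 6 5 1)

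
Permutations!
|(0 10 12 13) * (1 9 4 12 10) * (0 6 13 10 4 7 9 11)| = 6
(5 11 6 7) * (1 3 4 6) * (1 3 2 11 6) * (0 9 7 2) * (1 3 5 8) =(0 9 7 8 1)(2 11 5 6)(3 4) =[9, 0, 11, 4, 3, 6, 2, 8, 1, 7, 10, 5]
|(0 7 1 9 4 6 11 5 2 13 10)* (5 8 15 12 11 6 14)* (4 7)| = 84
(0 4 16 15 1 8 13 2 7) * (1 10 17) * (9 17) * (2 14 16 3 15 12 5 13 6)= (0 4 3 15 10 9 17 1 8 6 2 7)(5 13 14 16 12)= [4, 8, 7, 15, 3, 13, 2, 0, 6, 17, 9, 11, 5, 14, 16, 10, 12, 1]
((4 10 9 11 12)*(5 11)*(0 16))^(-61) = (0 16)(4 12 11 5 9 10)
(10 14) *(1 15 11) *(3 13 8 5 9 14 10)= [0, 15, 2, 13, 4, 9, 6, 7, 5, 14, 10, 1, 12, 8, 3, 11]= (1 15 11)(3 13 8 5 9 14)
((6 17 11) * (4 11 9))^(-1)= ((4 11 6 17 9))^(-1)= (4 9 17 6 11)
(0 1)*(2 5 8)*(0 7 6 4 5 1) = (1 7 6 4 5 8 2) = [0, 7, 1, 3, 5, 8, 4, 6, 2]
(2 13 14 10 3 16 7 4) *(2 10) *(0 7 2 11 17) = [7, 1, 13, 16, 10, 5, 6, 4, 8, 9, 3, 17, 12, 14, 11, 15, 2, 0] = (0 7 4 10 3 16 2 13 14 11 17)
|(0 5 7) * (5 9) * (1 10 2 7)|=|(0 9 5 1 10 2 7)|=7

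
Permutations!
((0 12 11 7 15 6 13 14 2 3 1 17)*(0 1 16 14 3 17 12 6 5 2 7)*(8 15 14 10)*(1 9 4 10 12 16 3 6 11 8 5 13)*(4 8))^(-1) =(0 11)(1 6 13 15 8 9 17 2 5 10 4 12 16)(7 14)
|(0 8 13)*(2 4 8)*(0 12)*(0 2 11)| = |(0 11)(2 4 8 13 12)| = 10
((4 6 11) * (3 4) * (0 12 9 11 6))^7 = ((0 12 9 11 3 4))^7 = (0 12 9 11 3 4)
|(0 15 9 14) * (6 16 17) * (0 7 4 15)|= 15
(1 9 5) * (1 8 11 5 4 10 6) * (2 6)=(1 9 4 10 2 6)(5 8 11)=[0, 9, 6, 3, 10, 8, 1, 7, 11, 4, 2, 5]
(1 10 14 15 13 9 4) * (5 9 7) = (1 10 14 15 13 7 5 9 4) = [0, 10, 2, 3, 1, 9, 6, 5, 8, 4, 14, 11, 12, 7, 15, 13]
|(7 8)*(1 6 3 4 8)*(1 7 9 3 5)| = |(1 6 5)(3 4 8 9)| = 12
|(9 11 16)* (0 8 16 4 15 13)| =8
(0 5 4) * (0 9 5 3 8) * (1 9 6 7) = (0 3 8)(1 9 5 4 6 7) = [3, 9, 2, 8, 6, 4, 7, 1, 0, 5]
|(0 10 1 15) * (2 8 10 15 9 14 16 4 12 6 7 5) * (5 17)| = |(0 15)(1 9 14 16 4 12 6 7 17 5 2 8 10)| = 26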